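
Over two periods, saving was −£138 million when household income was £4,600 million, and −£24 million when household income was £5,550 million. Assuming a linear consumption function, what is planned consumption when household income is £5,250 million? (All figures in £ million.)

MPS = ΔS/ΔY = (-24 − (-138))/(5550 − 4600) = 114/950 = 0.12
MPC = 1 − MPS = 0.88
Autonomous saving = -138 − 0.12(4600) = -690, so a = 690
C = 690 + 0.88(5250) = 690 + 4620 = 5310

C = 5310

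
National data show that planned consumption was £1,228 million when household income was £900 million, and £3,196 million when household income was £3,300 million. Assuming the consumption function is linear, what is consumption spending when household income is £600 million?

MPC = (3196 − 1228)/(3300 − 900) = 1968/2400 = 0.82
a = 1228 − 0.82(900) = 1228 − 738 = 490
C = 490 + 0.82(600) = 490 + 492 = 982

C = 982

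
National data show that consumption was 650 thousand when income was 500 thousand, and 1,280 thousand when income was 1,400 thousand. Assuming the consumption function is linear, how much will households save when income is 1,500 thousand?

S = 150

MPC = (1280 − 650)/(1400 − 500) = 630/900 = 0.7
a = 650 − 0.7(500) = 650 − 350 = 300
C = 300 + 0.7(1500) = 1350
S = 1500 − 1350 = 150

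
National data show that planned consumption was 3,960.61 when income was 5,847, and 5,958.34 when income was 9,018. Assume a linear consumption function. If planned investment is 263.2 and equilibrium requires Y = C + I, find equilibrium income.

MPC = (5958.34 − 3960.61)/(9018 − 5847) = 1997.73/3171 = 0.63
a = 3960.61 − 0.63(5847) = 277
Equilibrium: Y = 277 + 0.63Y + 263.2
0.37Y = 540.2, so Y = 540.2/0.37 = 1460

Y = 1460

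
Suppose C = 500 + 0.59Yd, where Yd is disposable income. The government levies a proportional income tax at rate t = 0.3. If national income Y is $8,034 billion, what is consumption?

C = 3818.042

Yd = (1 − 0.3)(8034) = 0.7(8034) = 5623.8
C = 500 + 0.59(5623.8) = 500 + 3318.042 = 3818.042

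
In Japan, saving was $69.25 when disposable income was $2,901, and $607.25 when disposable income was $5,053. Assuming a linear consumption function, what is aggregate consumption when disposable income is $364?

MPS = ΔS/ΔY = (607.25 − 69.25)/(5053 − 2901) = 538/2152 = 0.25
MPC = 1 − MPS = 0.75
Autonomous saving = 69.25 − 0.25(2901) = -656, so a = 656
C = 656 + 0.75(364) = 656 + 273 = 929

C = 929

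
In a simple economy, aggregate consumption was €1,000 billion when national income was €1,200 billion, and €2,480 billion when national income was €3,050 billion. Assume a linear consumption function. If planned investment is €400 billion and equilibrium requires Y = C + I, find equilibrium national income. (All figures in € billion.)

Y = 2200

MPC = (2480 − 1000)/(3050 − 1200) = 1480/1850 = 0.8
a = 1000 − 0.8(1200) = 40
Equilibrium: Y = 40 + 0.8Y + 400
0.2Y = 440, so Y = 440/0.2 = 2200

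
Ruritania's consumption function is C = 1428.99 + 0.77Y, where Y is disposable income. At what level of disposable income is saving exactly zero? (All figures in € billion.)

At break-even, C = Y: 1428.99 + 0.77Y = Y
0.23Y = 1428.99, so Y = 1428.99/0.23 = 6213

Y = 6213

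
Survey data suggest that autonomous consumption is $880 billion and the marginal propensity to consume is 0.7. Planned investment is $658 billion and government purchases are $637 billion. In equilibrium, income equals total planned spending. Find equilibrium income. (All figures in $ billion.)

Y = C + I + G = 880 + 0.7Y + 658 + 637
Y − 0.7Y = 2175
0.3Y = 2175, so Y = 2175/0.3 = 7250

Y = 7250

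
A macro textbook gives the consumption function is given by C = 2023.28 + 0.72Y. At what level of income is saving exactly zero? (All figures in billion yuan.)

Y = 7226

At break-even, C = Y: 2023.28 + 0.72Y = Y
0.28Y = 2023.28, so Y = 2023.28/0.28 = 7226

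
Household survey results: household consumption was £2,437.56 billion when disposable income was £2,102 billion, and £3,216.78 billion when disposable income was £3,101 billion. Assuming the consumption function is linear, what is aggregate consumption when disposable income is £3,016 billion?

C = 3150.48

MPC = (3216.78 − 2437.56)/(3101 − 2102) = 779.22/999 = 0.78
a = 2437.56 − 0.78(2102) = 2437.56 − 1639.56 = 798
C = 798 + 0.78(3016) = 798 + 2352.48 = 3150.48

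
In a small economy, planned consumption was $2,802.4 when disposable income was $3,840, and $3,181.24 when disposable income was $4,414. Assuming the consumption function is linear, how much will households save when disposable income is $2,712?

MPC = (3181.24 − 2802.4)/(4414 − 3840) = 378.84/574 = 0.66
a = 2802.4 − 0.66(3840) = 2802.4 − 2534.4 = 268
C = 268 + 0.66(2712) = 2057.92
S = 2712 − 2057.92 = 654.08

S = 654.08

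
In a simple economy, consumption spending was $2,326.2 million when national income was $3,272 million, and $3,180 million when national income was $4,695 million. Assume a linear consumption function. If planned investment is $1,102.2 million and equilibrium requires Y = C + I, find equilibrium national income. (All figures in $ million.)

MPC = (3180 − 2326.2)/(4695 − 3272) = 853.8/1423 = 0.6
a = 2326.2 − 0.6(3272) = 363
Equilibrium: Y = 363 + 0.6Y + 1102.2
0.4Y = 1465.2, so Y = 1465.2/0.4 = 3663

Y = 3663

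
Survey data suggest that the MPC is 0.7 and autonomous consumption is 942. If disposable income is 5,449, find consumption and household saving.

C = 942 + 0.7(5449) = 942 + 3814.3 = 4756.3
S = Y − C = 5449 − 4756.3 = 692.7

C = 4756.3; S = 692.7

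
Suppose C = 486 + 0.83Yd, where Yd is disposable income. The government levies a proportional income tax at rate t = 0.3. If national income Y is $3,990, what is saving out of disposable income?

S = -11.19

Yd = (1 − 0.3)(3990) = 0.7(3990) = 2793
C = 486 + 0.83(2793) = 486 + 2318.19 = 2804.19
S = Yd − C = 2793 − 2804.19 = -11.19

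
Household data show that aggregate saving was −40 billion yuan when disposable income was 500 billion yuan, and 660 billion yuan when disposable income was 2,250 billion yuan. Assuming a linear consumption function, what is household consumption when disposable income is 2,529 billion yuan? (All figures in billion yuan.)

C = 1757.4

MPS = ΔS/ΔY = (660 − (-40))/(2250 − 500) = 700/1750 = 0.4
MPC = 1 − MPS = 0.6
Autonomous saving = -40 − 0.4(500) = -240, so a = 240
C = 240 + 0.6(2529) = 240 + 1517.4 = 1757.4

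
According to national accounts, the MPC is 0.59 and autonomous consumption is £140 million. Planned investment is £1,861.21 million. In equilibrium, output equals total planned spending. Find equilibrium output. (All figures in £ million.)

Y = C + I = 140 + 0.59Y + 1861.21
Y − 0.59Y = 2001.21
0.41Y = 2001.21, so Y = 2001.21/0.41 = 4881

Y = 4881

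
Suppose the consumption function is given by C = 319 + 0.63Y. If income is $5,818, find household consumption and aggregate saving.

C = 319 + 0.63(5818) = 319 + 3665.34 = 3984.34
S = Y − C = 5818 − 3984.34 = 1833.66

C = 3984.34; S = 1833.66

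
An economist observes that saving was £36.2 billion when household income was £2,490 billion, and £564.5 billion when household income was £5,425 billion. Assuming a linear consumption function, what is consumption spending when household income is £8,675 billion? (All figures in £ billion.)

C = 7525.5

MPS = ΔS/ΔY = (564.5 − 36.2)/(5425 − 2490) = 528.3/2935 = 0.18
MPC = 1 − MPS = 0.82
Autonomous saving = 36.2 − 0.18(2490) = -412, so a = 412
C = 412 + 0.82(8675) = 412 + 7113.5 = 7525.5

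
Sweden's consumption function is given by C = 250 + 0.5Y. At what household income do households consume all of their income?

Y = 500

At break-even, C = Y: 250 + 0.5Y = Y
0.5Y = 250, so Y = 250/0.5 = 500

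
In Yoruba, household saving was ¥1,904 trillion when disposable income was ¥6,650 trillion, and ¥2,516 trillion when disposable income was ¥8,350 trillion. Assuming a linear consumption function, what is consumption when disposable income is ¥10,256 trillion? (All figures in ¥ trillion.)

C = 7053.84

MPS = ΔS/ΔY = (2516 − 1904)/(8350 − 6650) = 612/1700 = 0.36
MPC = 1 − MPS = 0.64
Autonomous saving = 1904 − 0.36(6650) = -490, so a = 490
C = 490 + 0.64(10256) = 490 + 6563.84 = 7053.84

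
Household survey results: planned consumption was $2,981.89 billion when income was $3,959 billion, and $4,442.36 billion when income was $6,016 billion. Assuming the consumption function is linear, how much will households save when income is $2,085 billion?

S = 433.65

MPC = (4442.36 − 2981.89)/(6016 − 3959) = 1460.47/2057 = 0.71
a = 2981.89 − 0.71(3959) = 2981.89 − 2810.89 = 171
C = 171 + 0.71(2085) = 1651.35
S = 2085 − 1651.35 = 433.65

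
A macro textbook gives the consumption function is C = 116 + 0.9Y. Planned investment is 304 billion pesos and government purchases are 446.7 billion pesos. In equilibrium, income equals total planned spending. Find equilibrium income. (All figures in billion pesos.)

Y = 8667

Y = C + I + G = 116 + 0.9Y + 304 + 446.7
Y − 0.9Y = 866.7
0.1Y = 866.7, so Y = 866.7/0.1 = 8667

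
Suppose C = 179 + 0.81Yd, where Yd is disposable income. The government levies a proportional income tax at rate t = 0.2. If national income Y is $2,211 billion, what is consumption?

C = 1611.728

Yd = (1 − 0.2)(2211) = 0.8(2211) = 1768.8
C = 179 + 0.81(1768.8) = 179 + 1432.728 = 1611.728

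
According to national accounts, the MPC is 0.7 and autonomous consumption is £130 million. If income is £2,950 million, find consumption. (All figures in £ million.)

C = 2195

C = 130 + 0.7(2950) = 130 + 2065 = 2195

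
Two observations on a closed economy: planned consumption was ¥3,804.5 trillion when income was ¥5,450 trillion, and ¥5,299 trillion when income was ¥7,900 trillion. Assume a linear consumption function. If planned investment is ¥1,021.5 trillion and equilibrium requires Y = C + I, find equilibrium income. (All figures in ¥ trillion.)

MPC = (5299 − 3804.5)/(7900 − 5450) = 1494.5/2450 = 0.61
a = 3804.5 − 0.61(5450) = 480
Equilibrium: Y = 480 + 0.61Y + 1021.5
0.39Y = 1501.5, so Y = 1501.5/0.39 = 3850

Y = 3850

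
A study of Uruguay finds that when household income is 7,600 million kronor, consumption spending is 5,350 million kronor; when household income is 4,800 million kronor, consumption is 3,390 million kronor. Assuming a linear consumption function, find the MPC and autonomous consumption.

MPC = 0.7; a = 30

MPC = ΔC/ΔY = (5350 − 3390)/(7600 − 4800) = 1960/2800 = 0.7
a = C − MPC·Y = 3390 − 0.7(4800) = 3390 − 3360 = 30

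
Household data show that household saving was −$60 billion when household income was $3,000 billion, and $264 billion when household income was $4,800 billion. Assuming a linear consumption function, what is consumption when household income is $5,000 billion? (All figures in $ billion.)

MPS = ΔS/ΔY = (264 − (-60))/(4800 − 3000) = 324/1800 = 0.18
MPC = 1 − MPS = 0.82
Autonomous saving = -60 − 0.18(3000) = -600, so a = 600
C = 600 + 0.82(5000) = 600 + 4100 = 4700

C = 4700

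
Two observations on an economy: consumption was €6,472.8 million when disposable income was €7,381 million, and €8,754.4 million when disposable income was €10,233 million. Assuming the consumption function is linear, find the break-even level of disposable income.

MPC = (8754.4 − 6472.8)/(10233 − 7381) = 2281.6/2852 = 0.8
a = 6472.8 − 0.8(7381) = 6472.8 − 5904.8 = 568
Break-even: Y = a/(1−MPC) = 568/0.2 = 2840

Y = 2840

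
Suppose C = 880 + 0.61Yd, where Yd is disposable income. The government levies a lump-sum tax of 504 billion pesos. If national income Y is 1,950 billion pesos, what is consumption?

C = 1762.06

Yd = Y − T = 1950 − 504 = 1446
C = 880 + 0.61(1446) = 880 + 882.06 = 1762.06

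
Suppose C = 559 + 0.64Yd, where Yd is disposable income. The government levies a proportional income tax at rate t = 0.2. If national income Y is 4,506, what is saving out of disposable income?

S = 738.728

Yd = (1 − 0.2)(4506) = 0.8(4506) = 3604.8
C = 559 + 0.64(3604.8) = 559 + 2307.072 = 2866.072
S = Yd − C = 3604.8 − 2866.072 = 738.728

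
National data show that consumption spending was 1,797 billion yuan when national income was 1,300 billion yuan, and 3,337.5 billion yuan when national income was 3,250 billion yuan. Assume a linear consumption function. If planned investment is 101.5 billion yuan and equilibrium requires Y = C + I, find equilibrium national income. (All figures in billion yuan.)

MPC = (3337.5 − 1797)/(3250 − 1300) = 1540.5/1950 = 0.79
a = 1797 − 0.79(1300) = 770
Equilibrium: Y = 770 + 0.79Y + 101.5
0.21Y = 871.5, so Y = 871.5/0.21 = 4150

Y = 4150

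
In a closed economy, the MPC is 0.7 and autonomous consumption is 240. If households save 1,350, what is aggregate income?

Y = 5300

S = Y − C = -240 + 0.3Y
-240 + 0.3Y = 1350, so 0.3Y = 1590 and Y = 5300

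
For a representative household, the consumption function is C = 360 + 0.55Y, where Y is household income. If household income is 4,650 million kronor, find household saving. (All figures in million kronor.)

S = 1732.5

C = 360 + 0.55(4650) = 360 + 2557.5 = 2917.5
S = Y − C = 4650 − 2917.5 = 1732.5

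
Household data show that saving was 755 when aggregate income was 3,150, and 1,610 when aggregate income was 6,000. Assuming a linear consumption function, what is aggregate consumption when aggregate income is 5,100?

C = 3760

MPS = ΔS/ΔY = (1610 − 755)/(6000 − 3150) = 855/2850 = 0.3
MPC = 1 − MPS = 0.7
Autonomous saving = 755 − 0.3(3150) = -190, so a = 190
C = 190 + 0.7(5100) = 190 + 3570 = 3760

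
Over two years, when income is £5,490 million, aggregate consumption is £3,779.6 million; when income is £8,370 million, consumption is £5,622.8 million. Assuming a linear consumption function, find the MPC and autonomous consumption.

MPC = ΔC/ΔY = (5622.8 − 3779.6)/(8370 − 5490) = 1843.2/2880 = 0.64
a = C − MPC·Y = 3779.6 − 0.64(5490) = 3779.6 − 3513.6 = 266

MPC = 0.64; a = 266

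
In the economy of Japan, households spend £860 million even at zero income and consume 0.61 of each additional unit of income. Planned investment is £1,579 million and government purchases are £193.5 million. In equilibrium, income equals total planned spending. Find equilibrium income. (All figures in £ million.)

Y = 6750

Y = C + I + G = 860 + 0.61Y + 1579 + 193.5
Y − 0.61Y = 2632.5
0.39Y = 2632.5, so Y = 2632.5/0.39 = 6750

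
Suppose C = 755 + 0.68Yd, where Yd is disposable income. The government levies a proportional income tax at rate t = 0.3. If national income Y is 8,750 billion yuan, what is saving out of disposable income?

S = 1205

Yd = (1 − 0.3)(8750) = 0.7(8750) = 6125
C = 755 + 0.68(6125) = 755 + 4165 = 4920
S = Yd − C = 6125 − 4920 = 1205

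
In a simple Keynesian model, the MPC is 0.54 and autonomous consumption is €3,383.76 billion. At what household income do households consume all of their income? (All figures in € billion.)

At break-even, C = Y: 3383.76 + 0.54Y = Y
0.46Y = 3383.76, so Y = 3383.76/0.46 = 7356

Y = 7356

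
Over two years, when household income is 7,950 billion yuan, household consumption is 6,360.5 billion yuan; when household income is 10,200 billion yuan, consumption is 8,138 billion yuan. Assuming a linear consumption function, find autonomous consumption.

a = 80

MPC = ΔC/ΔY = (8138 − 6360.5)/(10200 − 7950) = 1777.5/2250 = 0.79
a = C − MPC·Y = 6360.5 − 0.79(7950) = 6360.5 − 6280.5 = 80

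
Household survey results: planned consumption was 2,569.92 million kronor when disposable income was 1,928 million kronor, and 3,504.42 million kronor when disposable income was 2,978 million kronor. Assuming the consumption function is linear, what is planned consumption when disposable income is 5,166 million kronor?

MPC = (3504.42 − 2569.92)/(2978 − 1928) = 934.5/1050 = 0.89
a = 2569.92 − 0.89(1928) = 2569.92 − 1715.92 = 854
C = 854 + 0.89(5166) = 854 + 4597.74 = 5451.74

C = 5451.74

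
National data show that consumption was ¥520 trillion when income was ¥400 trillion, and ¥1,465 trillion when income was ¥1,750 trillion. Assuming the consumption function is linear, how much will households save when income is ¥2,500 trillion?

S = 510

MPC = (1465 − 520)/(1750 − 400) = 945/1350 = 0.7
a = 520 − 0.7(400) = 520 − 280 = 240
C = 240 + 0.7(2500) = 1990
S = 2500 − 1990 = 510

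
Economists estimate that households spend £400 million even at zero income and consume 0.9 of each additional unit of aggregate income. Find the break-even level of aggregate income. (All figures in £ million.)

At break-even, C = Y: 400 + 0.9Y = Y
0.1Y = 400, so Y = 400/0.1 = 4000

Y = 4000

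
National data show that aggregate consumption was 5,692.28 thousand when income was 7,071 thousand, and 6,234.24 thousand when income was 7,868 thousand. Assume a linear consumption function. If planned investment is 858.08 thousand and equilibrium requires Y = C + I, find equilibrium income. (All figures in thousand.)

MPC = (6234.24 − 5692.28)/(7868 − 7071) = 541.96/797 = 0.68
a = 5692.28 − 0.68(7071) = 884
Equilibrium: Y = 884 + 0.68Y + 858.08
0.32Y = 1742.08, so Y = 1742.08/0.32 = 5444

Y = 5444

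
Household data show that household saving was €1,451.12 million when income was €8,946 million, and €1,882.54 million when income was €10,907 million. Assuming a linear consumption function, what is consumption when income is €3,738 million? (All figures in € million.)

C = 3432.64

MPS = ΔS/ΔY = (1882.54 − 1451.12)/(10907 − 8946) = 431.42/1961 = 0.22
MPC = 1 − MPS = 0.78
Autonomous saving = 1451.12 − 0.22(8946) = -517, so a = 517
C = 517 + 0.78(3738) = 517 + 2915.64 = 3432.64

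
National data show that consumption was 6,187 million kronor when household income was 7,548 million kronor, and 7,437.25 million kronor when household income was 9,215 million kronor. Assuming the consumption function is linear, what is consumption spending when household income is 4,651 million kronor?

MPC = (7437.25 − 6187)/(9215 − 7548) = 1250.25/1667 = 0.75
a = 6187 − 0.75(7548) = 6187 − 5661 = 526
C = 526 + 0.75(4651) = 526 + 3488.25 = 4014.25

C = 4014.25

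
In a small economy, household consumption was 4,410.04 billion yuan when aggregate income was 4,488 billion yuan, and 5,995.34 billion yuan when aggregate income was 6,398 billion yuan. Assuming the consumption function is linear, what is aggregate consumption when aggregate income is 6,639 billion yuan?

MPC = (5995.34 − 4410.04)/(6398 − 4488) = 1585.3/1910 = 0.83
a = 4410.04 − 0.83(4488) = 4410.04 − 3725.04 = 685
C = 685 + 0.83(6639) = 685 + 5510.37 = 6195.37

C = 6195.37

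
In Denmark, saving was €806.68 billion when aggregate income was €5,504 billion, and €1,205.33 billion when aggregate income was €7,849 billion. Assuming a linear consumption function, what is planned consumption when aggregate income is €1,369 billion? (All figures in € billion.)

MPS = ΔS/ΔY = (1205.33 − 806.68)/(7849 − 5504) = 398.65/2345 = 0.17
MPC = 1 − MPS = 0.83
Autonomous saving = 806.68 − 0.17(5504) = -129, so a = 129
C = 129 + 0.83(1369) = 129 + 1136.27 = 1265.27

C = 1265.27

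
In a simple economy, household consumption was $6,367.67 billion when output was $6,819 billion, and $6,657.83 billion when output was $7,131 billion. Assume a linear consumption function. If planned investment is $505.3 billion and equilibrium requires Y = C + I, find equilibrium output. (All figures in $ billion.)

MPC = (6657.83 − 6367.67)/(7131 − 6819) = 290.16/312 = 0.93
a = 6367.67 − 0.93(6819) = 26
Equilibrium: Y = 26 + 0.93Y + 505.3
0.07Y = 531.3, so Y = 531.3/0.07 = 7590

Y = 7590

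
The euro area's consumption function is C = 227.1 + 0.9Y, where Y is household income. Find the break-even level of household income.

At break-even, C = Y: 227.1 + 0.9Y = Y
0.1Y = 227.1, so Y = 227.1/0.1 = 2271

Y = 2271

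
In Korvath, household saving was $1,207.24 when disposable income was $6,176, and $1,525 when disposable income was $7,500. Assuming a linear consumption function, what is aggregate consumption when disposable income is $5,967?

MPS = ΔS/ΔY = (1525 − 1207.24)/(7500 − 6176) = 317.76/1324 = 0.24
MPC = 1 − MPS = 0.76
Autonomous saving = 1207.24 − 0.24(6176) = -275, so a = 275
C = 275 + 0.76(5967) = 275 + 4534.92 = 4809.92

C = 4809.92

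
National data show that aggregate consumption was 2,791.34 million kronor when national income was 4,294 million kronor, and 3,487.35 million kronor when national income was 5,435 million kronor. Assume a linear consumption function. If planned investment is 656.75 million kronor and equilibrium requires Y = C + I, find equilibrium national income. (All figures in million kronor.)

Y = 2125

MPC = (3487.35 − 2791.34)/(5435 − 4294) = 696.01/1141 = 0.61
a = 2791.34 − 0.61(4294) = 172
Equilibrium: Y = 172 + 0.61Y + 656.75
0.39Y = 828.75, so Y = 828.75/0.39 = 2125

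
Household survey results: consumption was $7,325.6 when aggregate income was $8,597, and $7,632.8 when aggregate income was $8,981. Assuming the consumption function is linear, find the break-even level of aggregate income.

Y = 2240

MPC = (7632.8 − 7325.6)/(8981 − 8597) = 307.2/384 = 0.8
a = 7325.6 − 0.8(8597) = 7325.6 − 6877.6 = 448
Break-even: Y = a/(1−MPC) = 448/0.2 = 2240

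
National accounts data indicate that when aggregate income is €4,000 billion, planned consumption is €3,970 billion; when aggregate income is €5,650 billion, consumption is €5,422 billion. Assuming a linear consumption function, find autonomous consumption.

a = 450

MPC = ΔC/ΔY = (5422 − 3970)/(5650 − 4000) = 1452/1650 = 0.88
a = C − MPC·Y = 3970 − 0.88(4000) = 3970 − 3520 = 450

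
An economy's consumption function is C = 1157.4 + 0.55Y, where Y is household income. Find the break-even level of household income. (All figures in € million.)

At break-even, C = Y: 1157.4 + 0.55Y = Y
0.45Y = 1157.4, so Y = 1157.4/0.45 = 2572

Y = 2572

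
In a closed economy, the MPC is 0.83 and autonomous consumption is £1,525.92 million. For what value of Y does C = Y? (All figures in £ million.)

Y = 8976

At break-even, C = Y: 1525.92 + 0.83Y = Y
0.17Y = 1525.92, so Y = 1525.92/0.17 = 8976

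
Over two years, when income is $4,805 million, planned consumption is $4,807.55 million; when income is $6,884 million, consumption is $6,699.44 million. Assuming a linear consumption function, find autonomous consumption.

a = 435

MPC = ΔC/ΔY = (6699.44 − 4807.55)/(6884 − 4805) = 1891.89/2079 = 0.91
a = C − MPC·Y = 4807.55 − 0.91(4805) = 4807.55 − 4372.55 = 435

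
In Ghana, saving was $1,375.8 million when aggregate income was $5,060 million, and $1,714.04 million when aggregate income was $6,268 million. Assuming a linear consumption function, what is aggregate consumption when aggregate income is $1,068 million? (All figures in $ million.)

C = 809.96

MPS = ΔS/ΔY = (1714.04 − 1375.8)/(6268 − 5060) = 338.24/1208 = 0.28
MPC = 1 − MPS = 0.72
Autonomous saving = 1375.8 − 0.28(5060) = -41, so a = 41
C = 41 + 0.72(1068) = 41 + 768.96 = 809.96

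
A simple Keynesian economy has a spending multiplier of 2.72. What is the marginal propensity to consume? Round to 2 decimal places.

MPC = 0.63

k = 1/(1 − MPC), so 1 − MPC = 1/k = 1/2.72 = 0.3676
MPC = 1 − 0.3676 = 0.63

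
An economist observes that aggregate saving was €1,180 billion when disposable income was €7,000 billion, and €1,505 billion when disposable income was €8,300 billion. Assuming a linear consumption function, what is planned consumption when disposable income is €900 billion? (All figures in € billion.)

C = 1245

MPS = ΔS/ΔY = (1505 − 1180)/(8300 − 7000) = 325/1300 = 0.25
MPC = 1 − MPS = 0.75
Autonomous saving = 1180 − 0.25(7000) = -570, so a = 570
C = 570 + 0.75(900) = 570 + 675 = 1245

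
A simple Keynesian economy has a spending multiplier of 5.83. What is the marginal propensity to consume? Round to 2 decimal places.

MPC = 0.83

k = 1/(1 − MPC), so 1 − MPC = 1/k = 1/5.83 = 0.1715
MPC = 1 − 0.1715 = 0.83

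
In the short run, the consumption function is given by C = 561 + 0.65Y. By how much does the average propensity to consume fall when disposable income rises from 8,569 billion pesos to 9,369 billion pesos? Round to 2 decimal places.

ΔAPC = 0.01

At Y = 8569: C = 561 + 0.65(8569) = 6130.85, APC = 6130.85/8569 = 0.715
At Y = 9369: C = 6650.85, APC = 6650.85/9369 = 0.710
Fall in APC = 0.715 − 0.710 = 0.005 ≈ 0.01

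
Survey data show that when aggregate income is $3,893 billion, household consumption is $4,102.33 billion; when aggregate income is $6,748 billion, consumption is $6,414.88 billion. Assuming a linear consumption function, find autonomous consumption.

a = 949

MPC = ΔC/ΔY = (6414.88 − 4102.33)/(6748 − 3893) = 2312.55/2855 = 0.81
a = C − MPC·Y = 4102.33 − 0.81(3893) = 4102.33 − 3153.33 = 949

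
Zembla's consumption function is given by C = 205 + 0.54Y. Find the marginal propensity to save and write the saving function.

MPS = 0.46; S = -205 + 0.46Y

MPS = 1 − MPC = 1 − 0.54 = 0.46
S = Y − C = -205 + 0.46Y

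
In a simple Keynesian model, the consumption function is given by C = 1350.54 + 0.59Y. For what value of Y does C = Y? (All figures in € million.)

At break-even, C = Y: 1350.54 + 0.59Y = Y
0.41Y = 1350.54, so Y = 1350.54/0.41 = 3294

Y = 3294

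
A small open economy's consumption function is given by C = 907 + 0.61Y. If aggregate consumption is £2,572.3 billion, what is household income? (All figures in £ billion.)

907 + 0.61Y = 2572.3
0.61Y = 1665.3, so Y = 1665.3/0.61 = 2730

Y = 2730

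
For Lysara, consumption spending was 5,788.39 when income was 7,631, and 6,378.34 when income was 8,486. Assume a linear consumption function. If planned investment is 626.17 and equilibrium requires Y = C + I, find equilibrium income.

Y = 3707

MPC = (6378.34 − 5788.39)/(8486 − 7631) = 589.95/855 = 0.69
a = 5788.39 − 0.69(7631) = 523
Equilibrium: Y = 523 + 0.69Y + 626.17
0.31Y = 1149.17, so Y = 1149.17/0.31 = 3707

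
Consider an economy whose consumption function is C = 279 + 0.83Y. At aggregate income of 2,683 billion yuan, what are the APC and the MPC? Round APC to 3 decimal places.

MPC = 0.83 (the slope of the consumption function)
C = 279 + 0.83(2683) = 2505.89, so APC = 2505.89/2683 = 0.934

APC = 0.934; MPC = 0.83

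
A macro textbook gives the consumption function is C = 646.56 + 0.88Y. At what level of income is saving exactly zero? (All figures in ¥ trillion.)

At break-even, C = Y: 646.56 + 0.88Y = Y
0.12Y = 646.56, so Y = 646.56/0.12 = 5388

Y = 5388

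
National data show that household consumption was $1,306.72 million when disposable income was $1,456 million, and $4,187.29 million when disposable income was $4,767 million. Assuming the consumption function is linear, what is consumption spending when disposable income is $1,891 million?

C = 1685.17

MPC = (4187.29 − 1306.72)/(4767 − 1456) = 2880.57/3311 = 0.87
a = 1306.72 − 0.87(1456) = 1306.72 − 1266.72 = 40
C = 40 + 0.87(1891) = 40 + 1645.17 = 1685.17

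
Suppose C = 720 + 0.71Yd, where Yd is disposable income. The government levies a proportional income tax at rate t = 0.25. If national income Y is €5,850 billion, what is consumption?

Yd = (1 − 0.25)(5850) = 0.75(5850) = 4387.5
C = 720 + 0.71(4387.5) = 720 + 3115.125 = 3835.125

C = 3835.125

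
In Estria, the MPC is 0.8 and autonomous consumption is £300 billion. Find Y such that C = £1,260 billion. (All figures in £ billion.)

Y = 1200

300 + 0.8Y = 1260
0.8Y = 960, so Y = 960/0.8 = 1200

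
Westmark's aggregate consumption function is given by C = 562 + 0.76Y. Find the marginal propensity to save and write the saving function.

MPS = 1 − MPC = 1 − 0.76 = 0.24
S = Y − C = -562 + 0.24Y

MPS = 0.24; S = -562 + 0.24Y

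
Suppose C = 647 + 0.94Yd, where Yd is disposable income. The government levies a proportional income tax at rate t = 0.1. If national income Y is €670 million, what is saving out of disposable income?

Yd = (1 − 0.1)(670) = 0.9(670) = 603
C = 647 + 0.94(603) = 647 + 566.82 = 1213.82
S = Yd − C = 603 − 1213.82 = -610.82

S = -610.82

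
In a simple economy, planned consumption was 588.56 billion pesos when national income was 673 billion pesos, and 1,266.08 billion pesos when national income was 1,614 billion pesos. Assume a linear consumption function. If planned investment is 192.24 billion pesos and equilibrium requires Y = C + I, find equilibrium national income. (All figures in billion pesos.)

Y = 1058

MPC = (1266.08 − 588.56)/(1614 − 673) = 677.52/941 = 0.72
a = 588.56 − 0.72(673) = 104
Equilibrium: Y = 104 + 0.72Y + 192.24
0.28Y = 296.24, so Y = 296.24/0.28 = 1058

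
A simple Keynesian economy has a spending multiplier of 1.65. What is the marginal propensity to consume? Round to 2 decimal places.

k = 1/(1 − MPC), so 1 − MPC = 1/k = 1/1.65 = 0.6061
MPC = 1 − 0.6061 = 0.39

MPC = 0.39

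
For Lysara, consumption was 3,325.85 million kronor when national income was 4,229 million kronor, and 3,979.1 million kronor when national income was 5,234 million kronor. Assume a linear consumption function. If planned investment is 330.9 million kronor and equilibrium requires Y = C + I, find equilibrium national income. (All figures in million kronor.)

Y = 2594

MPC = (3979.1 − 3325.85)/(5234 − 4229) = 653.25/1005 = 0.65
a = 3325.85 − 0.65(4229) = 577
Equilibrium: Y = 577 + 0.65Y + 330.9
0.35Y = 907.9, so Y = 907.9/0.35 = 2594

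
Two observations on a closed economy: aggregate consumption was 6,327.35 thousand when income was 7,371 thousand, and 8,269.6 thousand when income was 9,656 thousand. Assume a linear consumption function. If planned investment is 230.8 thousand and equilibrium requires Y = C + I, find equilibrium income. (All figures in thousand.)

MPC = (8269.6 − 6327.35)/(9656 − 7371) = 1942.25/2285 = 0.85
a = 6327.35 − 0.85(7371) = 62
Equilibrium: Y = 62 + 0.85Y + 230.8
0.15Y = 292.8, so Y = 292.8/0.15 = 1952

Y = 1952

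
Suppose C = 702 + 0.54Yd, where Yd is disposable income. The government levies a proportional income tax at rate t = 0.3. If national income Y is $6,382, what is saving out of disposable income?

S = 1353.004

Yd = (1 − 0.3)(6382) = 0.7(6382) = 4467.4
C = 702 + 0.54(4467.4) = 702 + 2412.396 = 3114.396
S = Yd − C = 4467.4 − 3114.396 = 1353.004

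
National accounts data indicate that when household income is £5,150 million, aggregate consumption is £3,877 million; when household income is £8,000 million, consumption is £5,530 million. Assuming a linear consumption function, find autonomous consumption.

MPC = ΔC/ΔY = (5530 − 3877)/(8000 − 5150) = 1653/2850 = 0.58
a = C − MPC·Y = 3877 − 0.58(5150) = 3877 − 2987 = 890

a = 890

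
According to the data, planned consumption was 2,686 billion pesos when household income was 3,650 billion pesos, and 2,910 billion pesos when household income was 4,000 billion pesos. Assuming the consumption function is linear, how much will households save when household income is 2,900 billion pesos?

S = 694

MPC = (2910 − 2686)/(4000 − 3650) = 224/350 = 0.64
a = 2686 − 0.64(3650) = 2686 − 2336 = 350
C = 350 + 0.64(2900) = 2206
S = 2900 − 2206 = 694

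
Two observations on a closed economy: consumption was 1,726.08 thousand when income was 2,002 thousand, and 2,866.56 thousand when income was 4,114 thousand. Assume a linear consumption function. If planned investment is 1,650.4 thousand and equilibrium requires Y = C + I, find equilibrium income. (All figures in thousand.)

MPC = (2866.56 − 1726.08)/(4114 − 2002) = 1140.48/2112 = 0.54
a = 1726.08 − 0.54(2002) = 645
Equilibrium: Y = 645 + 0.54Y + 1650.4
0.46Y = 2295.4, so Y = 2295.4/0.46 = 4990

Y = 4990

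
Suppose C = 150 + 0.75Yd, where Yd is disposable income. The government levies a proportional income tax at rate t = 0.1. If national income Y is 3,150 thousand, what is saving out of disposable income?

Yd = (1 − 0.1)(3150) = 0.9(3150) = 2835
C = 150 + 0.75(2835) = 150 + 2126.25 = 2276.25
S = Yd − C = 2835 − 2276.25 = 558.75

S = 558.75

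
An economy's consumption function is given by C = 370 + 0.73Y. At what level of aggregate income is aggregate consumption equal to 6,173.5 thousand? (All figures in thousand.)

Y = 7950

370 + 0.73Y = 6173.5
0.73Y = 5803.5, so Y = 5803.5/0.73 = 7950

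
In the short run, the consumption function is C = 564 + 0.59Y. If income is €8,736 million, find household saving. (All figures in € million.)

C = 564 + 0.59(8736) = 564 + 5154.24 = 5718.24
S = Y − C = 8736 − 5718.24 = 3017.76

S = 3017.76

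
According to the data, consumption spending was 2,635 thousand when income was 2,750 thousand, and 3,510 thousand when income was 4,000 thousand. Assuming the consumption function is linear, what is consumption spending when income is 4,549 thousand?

C = 3894.3

MPC = (3510 − 2635)/(4000 − 2750) = 875/1250 = 0.7
a = 2635 − 0.7(2750) = 2635 − 1925 = 710
C = 710 + 0.7(4549) = 710 + 3184.3 = 3894.3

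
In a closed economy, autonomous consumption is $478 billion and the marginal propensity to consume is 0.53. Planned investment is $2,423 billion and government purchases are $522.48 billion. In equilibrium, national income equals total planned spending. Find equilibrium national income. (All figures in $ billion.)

Y = C + I + G = 478 + 0.53Y + 2423 + 522.48
Y − 0.53Y = 3423.48
0.47Y = 3423.48, so Y = 3423.48/0.47 = 7284

Y = 7284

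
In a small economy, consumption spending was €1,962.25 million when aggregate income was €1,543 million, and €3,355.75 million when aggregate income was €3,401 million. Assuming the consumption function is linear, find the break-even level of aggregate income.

MPC = (3355.75 − 1962.25)/(3401 − 1543) = 1393.5/1858 = 0.75
a = 1962.25 − 0.75(1543) = 1962.25 − 1157.25 = 805
Break-even: Y = a/(1−MPC) = 805/0.25 = 3220

Y = 3220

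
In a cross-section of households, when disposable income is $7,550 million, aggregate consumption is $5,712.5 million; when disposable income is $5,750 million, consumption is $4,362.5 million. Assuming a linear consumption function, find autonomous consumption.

MPC = ΔC/ΔY = (5712.5 − 4362.5)/(7550 − 5750) = 1350/1800 = 0.75
a = C − MPC·Y = 4362.5 − 0.75(5750) = 4362.5 − 4312.5 = 50

a = 50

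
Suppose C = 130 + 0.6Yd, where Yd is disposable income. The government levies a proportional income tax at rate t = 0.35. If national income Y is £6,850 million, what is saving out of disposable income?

Yd = (1 − 0.35)(6850) = 0.65(6850) = 4452.5
C = 130 + 0.6(4452.5) = 130 + 2671.5 = 2801.5
S = Yd − C = 4452.5 − 2801.5 = 1651

S = 1651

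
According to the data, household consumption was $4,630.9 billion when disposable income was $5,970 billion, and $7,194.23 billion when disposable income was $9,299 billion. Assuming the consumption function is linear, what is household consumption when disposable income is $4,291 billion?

MPC = (7194.23 − 4630.9)/(9299 − 5970) = 2563.33/3329 = 0.77
a = 4630.9 − 0.77(5970) = 4630.9 − 4596.9 = 34
C = 34 + 0.77(4291) = 34 + 3304.07 = 3338.07

C = 3338.07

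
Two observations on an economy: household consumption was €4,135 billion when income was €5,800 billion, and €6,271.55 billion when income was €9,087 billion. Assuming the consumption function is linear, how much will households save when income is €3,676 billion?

S = 921.6

MPC = (6271.55 − 4135)/(9087 − 5800) = 2136.55/3287 = 0.65
a = 4135 − 0.65(5800) = 4135 − 3770 = 365
C = 365 + 0.65(3676) = 2754.4
S = 3676 − 2754.4 = 921.6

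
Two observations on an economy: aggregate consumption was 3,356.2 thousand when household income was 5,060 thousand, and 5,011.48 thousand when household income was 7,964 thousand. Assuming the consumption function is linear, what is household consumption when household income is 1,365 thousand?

C = 1250.05

MPC = (5011.48 − 3356.2)/(7964 − 5060) = 1655.28/2904 = 0.57
a = 3356.2 − 0.57(5060) = 3356.2 − 2884.2 = 472
C = 472 + 0.57(1365) = 472 + 778.05 = 1250.05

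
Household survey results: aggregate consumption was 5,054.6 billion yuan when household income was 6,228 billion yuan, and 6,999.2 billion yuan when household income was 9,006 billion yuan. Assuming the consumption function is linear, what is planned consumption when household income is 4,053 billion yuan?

C = 3532.1

MPC = (6999.2 − 5054.6)/(9006 − 6228) = 1944.6/2778 = 0.7
a = 5054.6 − 0.7(6228) = 5054.6 − 4359.6 = 695
C = 695 + 0.7(4053) = 695 + 2837.1 = 3532.1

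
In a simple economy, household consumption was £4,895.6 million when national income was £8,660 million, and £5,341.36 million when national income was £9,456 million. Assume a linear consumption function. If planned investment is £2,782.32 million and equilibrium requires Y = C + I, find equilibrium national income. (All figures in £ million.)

MPC = (5341.36 − 4895.6)/(9456 − 8660) = 445.76/796 = 0.56
a = 4895.6 − 0.56(8660) = 46
Equilibrium: Y = 46 + 0.56Y + 2782.32
0.44Y = 2828.32, so Y = 2828.32/0.44 = 6428

Y = 6428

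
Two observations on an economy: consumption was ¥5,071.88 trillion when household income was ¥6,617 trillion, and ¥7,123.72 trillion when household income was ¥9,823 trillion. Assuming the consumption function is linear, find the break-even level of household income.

Y = 2325

MPC = (7123.72 − 5071.88)/(9823 − 6617) = 2051.84/3206 = 0.64
a = 5071.88 − 0.64(6617) = 5071.88 − 4234.88 = 837
Break-even: Y = a/(1−MPC) = 837/0.36 = 2325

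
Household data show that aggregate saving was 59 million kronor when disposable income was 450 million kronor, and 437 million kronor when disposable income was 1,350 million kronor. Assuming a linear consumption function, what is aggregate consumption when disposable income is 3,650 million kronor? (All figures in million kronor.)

MPS = ΔS/ΔY = (437 − 59)/(1350 − 450) = 378/900 = 0.42
MPC = 1 − MPS = 0.58
Autonomous saving = 59 − 0.42(450) = -130, so a = 130
C = 130 + 0.58(3650) = 130 + 2117 = 2247

C = 2247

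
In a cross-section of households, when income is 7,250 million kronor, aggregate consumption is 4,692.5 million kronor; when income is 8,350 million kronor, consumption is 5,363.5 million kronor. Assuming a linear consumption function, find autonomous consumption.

MPC = ΔC/ΔY = (5363.5 − 4692.5)/(8350 − 7250) = 671/1100 = 0.61
a = C − MPC·Y = 4692.5 − 0.61(7250) = 4692.5 − 4422.5 = 270

a = 270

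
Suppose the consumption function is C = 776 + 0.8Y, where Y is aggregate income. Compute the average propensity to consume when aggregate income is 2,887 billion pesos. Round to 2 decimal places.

APC = 1.07

C = 776 + 0.8(2887) = 3085.6
APC = C/Y = 3085.6/2887 = 1.07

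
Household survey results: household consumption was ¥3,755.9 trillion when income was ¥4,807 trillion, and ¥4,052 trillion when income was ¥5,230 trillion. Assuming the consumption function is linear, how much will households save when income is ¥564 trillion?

S = -221.8

MPC = (4052 − 3755.9)/(5230 − 4807) = 296.1/423 = 0.7
a = 3755.9 − 0.7(4807) = 3755.9 − 3364.9 = 391
C = 391 + 0.7(564) = 785.8
S = 564 − 785.8 = -221.8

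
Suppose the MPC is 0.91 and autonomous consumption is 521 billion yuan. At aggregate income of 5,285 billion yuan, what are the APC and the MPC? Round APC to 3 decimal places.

MPC = 0.91 (the slope of the consumption function)
C = 521 + 0.91(5285) = 5330.35, so APC = 5330.35/5285 = 1.009

APC = 1.009; MPC = 0.91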